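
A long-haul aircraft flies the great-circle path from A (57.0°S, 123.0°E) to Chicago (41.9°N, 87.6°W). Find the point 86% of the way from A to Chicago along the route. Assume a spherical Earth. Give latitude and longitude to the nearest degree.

From cos δ = sin φ₁ sin φ₂ + cos φ₁ cos φ₂ cos Δλ, the central angle is δ ≈ 2.712 rad (155.4°).
Interpolate at f = 0.86 with slerp weights a = sin((1−f)δ)/sin δ ≈ 0.889, b = sin(fδ)/sin δ ≈ 1.737.
p = a·p₁ + b·p₂ ≈ (-0.210, -0.886, 0.414); φ = arcsin(p_z) ≈ 24.48°, λ = atan2(p_y, p_x) ≈ -103.32°.

≈ (24°N, 103°W)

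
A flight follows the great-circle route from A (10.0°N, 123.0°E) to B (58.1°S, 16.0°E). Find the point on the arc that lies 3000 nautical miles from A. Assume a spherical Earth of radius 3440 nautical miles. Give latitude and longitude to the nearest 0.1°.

≈ (31.9°S, 94.5°E)

Convert each endpoint to a unit vector on the sphere (x = cos φ cos λ, y = cos φ sin λ, z = sin φ).
The central angle between the endpoints is δ = arccos(p₁·p₂) ≈ 1.875 rad (107.4°). The total great-circle distance is δ·R ≈ 1.875 × 3440 ≈ 6450 nmi, so the target fraction is f = 3000/6450 ≈ 0.465.
Interpolate at f ≈ 0.465 with slerp weights a = sin((1−f)δ)/sin δ ≈ 0.884, b = sin(fδ)/sin δ ≈ 0.803.
p = a·p₁ + b·p₂ ≈ (-0.066, 0.847, -0.528); φ = arcsin(p_z) ≈ -31.86°, λ = atan2(p_y, p_x) ≈ 94.48°.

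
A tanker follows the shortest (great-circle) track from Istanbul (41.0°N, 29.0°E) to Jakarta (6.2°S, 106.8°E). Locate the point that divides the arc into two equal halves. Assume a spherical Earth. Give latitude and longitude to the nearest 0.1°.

Write both endpoints as unit vectors p₁, p₂ with components (cos φ cos λ, cos φ sin λ, sin φ).
The central angle between the endpoints is δ = arccos(p₁·p₂) ≈ 1.483 rad (85.0°).
Interpolate at f = 1/2 with slerp weights a = sin((1−f)δ)/sin δ ≈ 0.678, b = sin(fδ)/sin δ ≈ 0.678.
p = a·p₁ + b·p₂ ≈ (0.253, 0.893, 0.372); φ = arcsin(p_z) ≈ 21.81°, λ = atan2(p_y, p_x) ≈ 74.20°.

≈ 21.8°N, 74.2°E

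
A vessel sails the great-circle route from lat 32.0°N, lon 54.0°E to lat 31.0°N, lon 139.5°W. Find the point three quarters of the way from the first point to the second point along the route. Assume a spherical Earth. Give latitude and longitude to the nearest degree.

The haversine formula gives a central angle δ ≈ 2.020 rad (115.7°) between the endpoints.
Interpolate at f = 3/4 with slerp weights a = sin((1−f)δ)/sin δ ≈ 0.537, b = sin(fδ)/sin δ ≈ 1.108.
p = a·p₁ + b·p₂ ≈ (-0.455, -0.249, 0.855); φ = arcsin(p_z) ≈ 58.79°, λ = atan2(p_y, p_x) ≈ -151.34°.

≈ lat 59°N, lon 151°W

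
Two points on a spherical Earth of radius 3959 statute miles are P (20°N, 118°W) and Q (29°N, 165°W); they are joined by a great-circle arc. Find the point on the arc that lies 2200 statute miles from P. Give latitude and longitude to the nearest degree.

The haversine formula gives a central angle δ ≈ 0.758 rad (43.4°) between the endpoints. The total great-circle distance is δ·R ≈ 0.758 × 3959 ≈ 3000 mi, so the target fraction is f = 2200/3000 ≈ 0.733.
Interpolate at f ≈ 0.733 with slerp weights a = sin((1−f)δ)/sin δ ≈ 0.292, b = sin(fδ)/sin δ ≈ 0.767.
p = a·p₁ + b·p₂ ≈ (-0.777, -0.416, 0.472); φ = arcsin(p_z) ≈ 28.16°, λ = atan2(p_y, p_x) ≈ -151.84°.

≈ (28°N, 152°W)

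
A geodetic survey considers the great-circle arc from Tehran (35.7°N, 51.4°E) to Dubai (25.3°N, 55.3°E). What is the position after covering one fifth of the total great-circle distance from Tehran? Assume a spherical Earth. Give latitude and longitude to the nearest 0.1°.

≈ 33.6°N, 52.3°E

Convert each endpoint to a unit vector on the sphere (x = cos φ cos λ, y = cos φ sin λ, z = sin φ).
The central angle between the endpoints is δ = arccos(p₁·p₂) ≈ 0.191 rad (10.9°).
Interpolate at f = 1/5 with slerp weights a = sin((1−f)δ)/sin δ ≈ 0.802, b = sin(fδ)/sin δ ≈ 0.201.
p = a·p₁ + b·p₂ ≈ (0.510, 0.658, 0.554); φ = arcsin(p_z) ≈ 33.63°, λ = atan2(p_y, p_x) ≈ 52.25°.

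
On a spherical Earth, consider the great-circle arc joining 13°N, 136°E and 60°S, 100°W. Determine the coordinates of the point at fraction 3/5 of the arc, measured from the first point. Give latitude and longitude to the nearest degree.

≈ 48°S, 177°E

Write both endpoints as unit vectors p₁, p₂ with components (cos φ cos λ, cos φ sin λ, sin φ).
The central angle between the endpoints is δ = arccos(p₁·p₂) ≈ 2.057 rad (117.9°).
Interpolate at f = 3/5 with slerp weights a = sin((1−f)δ)/sin δ ≈ 0.829, b = sin(fδ)/sin δ ≈ 1.068.
p = a·p₁ + b·p₂ ≈ (-0.674, 0.036, -0.738); φ = arcsin(p_z) ≈ -47.56°, λ = atan2(p_y, p_x) ≈ 176.98°.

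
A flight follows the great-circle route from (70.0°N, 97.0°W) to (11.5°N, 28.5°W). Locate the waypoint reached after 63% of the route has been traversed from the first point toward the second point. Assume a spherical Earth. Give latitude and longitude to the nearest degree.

≈ (36°N, 39°W)

Convert each endpoint to a unit vector on the sphere (x = cos φ cos λ, y = cos φ sin λ, z = sin φ).
The central angle between the endpoints is δ = arccos(p₁·p₂) ≈ 1.255 rad (71.9°).
Interpolate at f = 0.63 with slerp weights a = sin((1−f)δ)/sin δ ≈ 0.471, b = sin(fδ)/sin δ ≈ 0.748.
p = a·p₁ + b·p₂ ≈ (0.624, -0.510, 0.592); φ = arcsin(p_z) ≈ 36.29°, λ = atan2(p_y, p_x) ≈ -39.22°.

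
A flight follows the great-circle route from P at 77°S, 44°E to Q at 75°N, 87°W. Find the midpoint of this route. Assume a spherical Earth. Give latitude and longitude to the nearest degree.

Convert each endpoint to a unit vector on the sphere (x = cos φ cos λ, y = cos φ sin λ, z = sin φ).
The central angle between the endpoints is δ = arccos(p₁·p₂) ≈ 2.938 rad (168.3°).
Interpolate at f = 1/2 with slerp weights a = sin((1−f)δ)/sin δ ≈ 4.923, b = sin(fδ)/sin δ ≈ 4.923.
p = a·p₁ + b·p₂ ≈ (0.863, -0.503, -0.042); φ = arcsin(p_z) ≈ -2.38°, λ = atan2(p_y, p_x) ≈ -30.23°.

≈ 2°S, 30°W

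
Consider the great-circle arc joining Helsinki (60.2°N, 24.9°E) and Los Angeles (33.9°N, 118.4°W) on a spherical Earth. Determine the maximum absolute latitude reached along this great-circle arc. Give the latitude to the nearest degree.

The great circle lies in the plane with unit normal n̂ = (p₁ × p₂)/|p₁ × p₂|.
Here n̂_z ≈ -0.249; the vertex latitude is φ_max = arccos|n̂_z| ≈ 75.6°.

≈ 76°N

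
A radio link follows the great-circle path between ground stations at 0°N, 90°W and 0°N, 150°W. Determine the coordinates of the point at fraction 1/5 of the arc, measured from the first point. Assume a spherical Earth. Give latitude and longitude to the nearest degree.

≈ 0°N, 102°W

From cos δ = sin φ₁ sin φ₂ + cos φ₁ cos φ₂ cos Δλ, the central angle is δ ≈ 1.047 rad (60.0°).
Interpolate at f = 1/5 with slerp weights a = sin((1−f)δ)/sin δ ≈ 0.858, b = sin(fδ)/sin δ ≈ 0.240.
p = a·p₁ + b·p₂ ≈ (-0.208, -0.978, 0.000); φ = arcsin(p_z) ≈ 0.00°, λ = atan2(p_y, p_x) ≈ -102.00°.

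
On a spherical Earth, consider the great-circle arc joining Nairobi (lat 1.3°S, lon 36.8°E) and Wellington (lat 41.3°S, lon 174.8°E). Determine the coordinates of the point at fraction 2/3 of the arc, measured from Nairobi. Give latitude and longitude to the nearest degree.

≈ lat 53°S, lon 115°E

Write both endpoints as unit vectors p₁, p₂ with components (cos φ cos λ, cos φ sin λ, sin φ).
The central angle between the endpoints is δ = arccos(p₁·p₂) ≈ 2.145 rad (122.9°).
Interpolate at f = 2/3 with slerp weights a = sin((1−f)δ)/sin δ ≈ 0.781, b = sin(fδ)/sin δ ≈ 1.179.
p = a·p₁ + b·p₂ ≈ (-0.257, 0.548, -0.796); φ = arcsin(p_z) ≈ -52.75°, λ = atan2(p_y, p_x) ≈ 115.14°.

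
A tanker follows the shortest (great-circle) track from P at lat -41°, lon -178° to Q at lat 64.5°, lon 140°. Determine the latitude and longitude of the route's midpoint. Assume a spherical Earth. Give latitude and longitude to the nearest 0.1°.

From cos δ = sin φ₁ sin φ₂ + cos φ₁ cos φ₂ cos Δλ, the central angle is δ ≈ 1.929 rad (110.5°).
Interpolate at f = 1/2 with slerp weights a = sin((1−f)δ)/sin δ ≈ 0.878, b = sin(fδ)/sin δ ≈ 0.878.
p = a·p₁ + b·p₂ ≈ (-0.951, 0.220, 0.216); φ = arcsin(p_z) ≈ 12.49°, λ = atan2(p_y, p_x) ≈ 166.99°.

≈ lat 12.5°, lon 167.0°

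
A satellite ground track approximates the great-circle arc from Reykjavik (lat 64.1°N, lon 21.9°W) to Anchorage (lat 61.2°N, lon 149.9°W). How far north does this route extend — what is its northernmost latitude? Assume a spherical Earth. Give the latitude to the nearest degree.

≈ 77°N

The great circle lies in the plane with unit normal n̂ = (p₁ × p₂)/|p₁ × p₂|.
Here n̂_z ≈ -0.220; the vertex latitude is φ_max = arccos|n̂_z| ≈ 77.3°.
Check via Clairaut: cos φ_max = |cos φ₁| · sin C = cos(64.1°)·sin(30.3°) ≈ 0.220, again giving ≈ 77.3°.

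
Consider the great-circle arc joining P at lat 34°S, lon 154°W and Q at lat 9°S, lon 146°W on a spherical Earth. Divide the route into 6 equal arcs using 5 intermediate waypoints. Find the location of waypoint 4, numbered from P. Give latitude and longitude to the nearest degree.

≈ lat 17°S, lon 148°W

Convert each endpoint to a unit vector on the sphere (x = cos φ cos λ, y = cos φ sin λ, z = sin φ).
The central angle between the endpoints is δ = arccos(p₁·p₂) ≈ 0.455 rad (26.1°).
Interpolate at f = 4/6 with slerp weights a = sin((1−f)δ)/sin δ ≈ 0.344, b = sin(fδ)/sin δ ≈ 0.680.
p = a·p₁ + b·p₂ ≈ (-0.813, -0.500, -0.299); φ = arcsin(p_z) ≈ -17.37°, λ = atan2(p_y, p_x) ≈ -148.38°.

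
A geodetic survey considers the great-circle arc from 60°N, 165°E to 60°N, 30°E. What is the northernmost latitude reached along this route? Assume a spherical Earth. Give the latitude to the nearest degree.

≈ 78°N

The great circle lies in the plane with unit normal n̂ = (p₁ × p₂)/|p₁ × p₂|.
Here n̂_z ≈ -0.216; the vertex latitude is φ_max = arccos|n̂_z| ≈ 77.5°.
Check via Clairaut: cos φ_max = |cos φ₁| · sin C = cos(60.0°)·sin(25.6°) ≈ 0.216, again giving ≈ 77.5°.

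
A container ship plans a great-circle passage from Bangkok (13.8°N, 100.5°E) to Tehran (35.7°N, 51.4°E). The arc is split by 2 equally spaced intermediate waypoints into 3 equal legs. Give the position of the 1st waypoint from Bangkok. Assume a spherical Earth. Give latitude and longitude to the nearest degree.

Convert each endpoint to a unit vector on the sphere (x = cos φ cos λ, y = cos φ sin λ, z = sin φ).
The central angle between the endpoints is δ = arccos(p₁·p₂) ≈ 0.856 rad (49.0°).
Interpolate at f = 1/3 with slerp weights a = sin((1−f)δ)/sin δ ≈ 0.715, b = sin(fδ)/sin δ ≈ 0.373.
p = a·p₁ + b·p₂ ≈ (0.062, 0.920, 0.388); φ = arcsin(p_z) ≈ 22.84°, λ = atan2(p_y, p_x) ≈ 86.13°.

≈ (23°N, 86°E)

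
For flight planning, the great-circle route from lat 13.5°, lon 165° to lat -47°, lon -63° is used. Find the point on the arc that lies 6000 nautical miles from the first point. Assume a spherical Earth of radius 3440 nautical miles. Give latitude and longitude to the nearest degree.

Convert each endpoint to a unit vector on the sphere (x = cos φ cos λ, y = cos φ sin λ, z = sin φ).
The central angle between the endpoints is δ = arccos(p₁·p₂) ≈ 2.233 rad (127.9°). The total great-circle distance is δ·R ≈ 2.233 × 3440 ≈ 7680 nmi, so the target fraction is f = 6000/7680 ≈ 0.781.
Interpolate at f ≈ 0.781 with slerp weights a = sin((1−f)δ)/sin δ ≈ 0.595, b = sin(fδ)/sin δ ≈ 1.249.
p = a·p₁ + b·p₂ ≈ (-0.172, -0.609, -0.774); φ = arcsin(p_z) ≈ -50.74°, λ = atan2(p_y, p_x) ≈ -105.77°.

≈ lat -51°, lon -106°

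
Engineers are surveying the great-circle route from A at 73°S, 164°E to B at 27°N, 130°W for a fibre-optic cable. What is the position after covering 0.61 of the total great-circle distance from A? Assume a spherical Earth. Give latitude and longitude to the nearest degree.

≈ 14°S, 141°W

Write both endpoints as unit vectors p₁, p₂ with components (cos φ cos λ, cos φ sin λ, sin φ).
The central angle between the endpoints is δ = arccos(p₁·p₂) ≈ 1.905 rad (109.2°).
Interpolate at f = 0.61 with slerp weights a = sin((1−f)δ)/sin δ ≈ 0.716, b = sin(fδ)/sin δ ≈ 0.971.
p = a·p₁ + b·p₂ ≈ (-0.758, -0.605, -0.244); φ = arcsin(p_z) ≈ -14.11°, λ = atan2(p_y, p_x) ≈ -141.38°.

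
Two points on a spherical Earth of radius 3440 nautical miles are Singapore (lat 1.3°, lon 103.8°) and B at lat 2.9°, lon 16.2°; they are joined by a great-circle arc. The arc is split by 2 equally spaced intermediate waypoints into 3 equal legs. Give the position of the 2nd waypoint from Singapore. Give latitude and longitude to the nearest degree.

≈ lat 3°, lon 45°

Write both endpoints as unit vectors p₁, p₂ with components (cos φ cos λ, cos φ sin λ, sin φ).
The central angle between the endpoints is δ = arccos(p₁·p₂) ≈ 1.528 rad (87.5°).
Interpolate at f = 2/3 with slerp weights a = sin((1−f)δ)/sin δ ≈ 0.488, b = sin(fδ)/sin δ ≈ 0.852.
p = a·p₁ + b·p₂ ≈ (0.701, 0.711, 0.054); φ = arcsin(p_z) ≈ 3.11°, λ = atan2(p_y, p_x) ≈ 45.42°.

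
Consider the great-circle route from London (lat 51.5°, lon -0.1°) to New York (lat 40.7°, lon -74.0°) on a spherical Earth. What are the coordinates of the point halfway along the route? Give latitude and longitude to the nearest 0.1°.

Write both endpoints as unit vectors p₁, p₂ with components (cos φ cos λ, cos φ sin λ, sin φ).
The central angle between the endpoints is δ = arccos(p₁·p₂) ≈ 0.875 rad (50.1°).
Interpolate at f = 1/2 with slerp weights a = sin((1−f)δ)/sin δ ≈ 0.552, b = sin(fδ)/sin δ ≈ 0.552.
p = a·p₁ + b·p₂ ≈ (0.459, -0.403, 0.792); φ = arcsin(p_z) ≈ 52.36°, λ = atan2(p_y, p_x) ≈ -41.28°.

≈ lat 52.4°, lon -41.3°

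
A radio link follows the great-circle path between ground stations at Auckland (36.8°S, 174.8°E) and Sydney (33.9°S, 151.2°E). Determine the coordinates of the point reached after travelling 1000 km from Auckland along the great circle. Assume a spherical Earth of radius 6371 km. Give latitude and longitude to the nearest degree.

≈ 36°S, 164°E

From cos δ = sin φ₁ sin φ₂ + cos φ₁ cos φ₂ cos Δλ, the central angle is δ ≈ 0.339 rad (19.4°). The total great-circle distance is δ·R ≈ 0.339 × 6371 ≈ 2159 km, so the target fraction is f = 1000/2159 ≈ 0.463.
Interpolate at f ≈ 0.463 with slerp weights a = sin((1−f)δ)/sin δ ≈ 0.544, b = sin(fδ)/sin δ ≈ 0.470.
p = a·p₁ + b·p₂ ≈ (-0.776, 0.228, -0.588); φ = arcsin(p_z) ≈ -36.03°, λ = atan2(p_y, p_x) ≈ 163.66°.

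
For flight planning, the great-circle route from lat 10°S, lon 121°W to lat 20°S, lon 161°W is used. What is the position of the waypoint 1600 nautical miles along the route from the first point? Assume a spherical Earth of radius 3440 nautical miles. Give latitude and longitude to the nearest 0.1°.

≈ lat 17.5°S, lon 147.4°W

From cos δ = sin φ₁ sin φ₂ + cos φ₁ cos φ₂ cos Δλ, the central angle is δ ≈ 0.695 rad (39.8°). The total great-circle distance is δ·R ≈ 0.695 × 3440 ≈ 2389 nmi, so the target fraction is f = 1600/2389 ≈ 0.670.
Interpolate at f ≈ 0.670 with slerp weights a = sin((1−f)δ)/sin δ ≈ 0.355, b = sin(fδ)/sin δ ≈ 0.701.
p = a·p₁ + b·p₂ ≈ (-0.803, -0.514, -0.301); φ = arcsin(p_z) ≈ -17.54°, λ = atan2(p_y, p_x) ≈ -147.35°.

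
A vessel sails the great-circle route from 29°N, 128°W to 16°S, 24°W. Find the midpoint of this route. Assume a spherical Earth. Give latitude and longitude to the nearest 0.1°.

From cos δ = sin φ₁ sin φ₂ + cos φ₁ cos φ₂ cos Δλ, the central angle is δ ≈ 1.915 rad (109.7°).
Interpolate at f = 1/2 with slerp weights a = sin((1−f)δ)/sin δ ≈ 0.868, b = sin(fδ)/sin δ ≈ 0.868.
p = a·p₁ + b·p₂ ≈ (0.295, -0.938, 0.182); φ = arcsin(p_z) ≈ 10.47°, λ = atan2(p_y, p_x) ≈ -72.54°.

≈ 10.5°N, 72.5°W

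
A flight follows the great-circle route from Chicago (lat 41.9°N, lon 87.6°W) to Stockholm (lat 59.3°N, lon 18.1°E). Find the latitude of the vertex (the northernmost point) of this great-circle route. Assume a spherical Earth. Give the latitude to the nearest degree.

The great circle lies in the plane with unit normal n̂ = (p₁ × p₂)/|p₁ × p₂|.
Here n̂_z ≈ +0.415; the vertex latitude is φ_max = arccos|n̂_z| ≈ 65.5°.
Check via Clairaut: cos φ_max = |cos φ₁| · sin C = cos(41.9°)·sin(33.9°) ≈ 0.415, again giving ≈ 65.5°.

≈ 65°N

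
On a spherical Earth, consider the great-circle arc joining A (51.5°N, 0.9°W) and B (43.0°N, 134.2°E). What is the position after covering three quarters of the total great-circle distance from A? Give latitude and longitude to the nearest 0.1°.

≈ (59.4°N, 117.1°E)

Write both endpoints as unit vectors p₁, p₂ with components (cos φ cos λ, cos φ sin λ, sin φ).
The central angle between the endpoints is δ = arccos(p₁·p₂) ≈ 1.358 rad (77.8°).
Interpolate at f = 3/4 with slerp weights a = sin((1−f)δ)/sin δ ≈ 0.341, b = sin(fδ)/sin δ ≈ 0.871.
p = a·p₁ + b·p₂ ≈ (-0.232, 0.453, 0.861); φ = arcsin(p_z) ≈ 59.39°, λ = atan2(p_y, p_x) ≈ 117.10°.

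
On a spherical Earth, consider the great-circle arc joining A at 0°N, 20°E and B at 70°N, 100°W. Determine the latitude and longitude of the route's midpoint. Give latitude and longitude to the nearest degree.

Write both endpoints as unit vectors p₁, p₂ with components (cos φ cos λ, cos φ sin λ, sin φ).
The central angle between the endpoints is δ = arccos(p₁·p₂) ≈ 1.743 rad (99.8°).
Interpolate at f = 1/2 with slerp weights a = sin((1−f)δ)/sin δ ≈ 0.777, b = sin(fδ)/sin δ ≈ 0.777.
p = a·p₁ + b·p₂ ≈ (0.684, 0.004, 0.730); φ = arcsin(p_z) ≈ 46.87°, λ = atan2(p_y, p_x) ≈ 0.34°.

≈ 47°N, 0°E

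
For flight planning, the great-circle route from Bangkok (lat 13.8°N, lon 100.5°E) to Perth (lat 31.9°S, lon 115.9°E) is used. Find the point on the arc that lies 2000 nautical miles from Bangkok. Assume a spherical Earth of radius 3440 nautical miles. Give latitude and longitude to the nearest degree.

From cos δ = sin φ₁ sin φ₂ + cos φ₁ cos φ₂ cos Δλ, the central angle is δ ≈ 0.838 rad (48.0°). The total great-circle distance is δ·R ≈ 0.838 × 3440 ≈ 2883 nmi, so the target fraction is f = 2000/2883 ≈ 0.694.
Interpolate at f ≈ 0.694 with slerp weights a = sin((1−f)δ)/sin δ ≈ 0.342, b = sin(fδ)/sin δ ≈ 0.739.
p = a·p₁ + b·p₂ ≈ (-0.334, 0.890, -0.309); φ = arcsin(p_z) ≈ -17.99°, λ = atan2(p_y, p_x) ≈ 110.58°.

≈ lat 18°S, lon 111°E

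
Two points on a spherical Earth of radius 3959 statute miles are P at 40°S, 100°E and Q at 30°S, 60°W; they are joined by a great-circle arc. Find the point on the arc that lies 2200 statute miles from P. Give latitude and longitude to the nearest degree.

Convert each endpoint to a unit vector on the sphere (x = cos φ cos λ, y = cos φ sin λ, z = sin φ).
The central angle between the endpoints is δ = arccos(p₁·p₂) ≈ 1.878 rad (107.6°). The total great-circle distance is δ·R ≈ 1.878 × 3959 ≈ 7433 mi, so the target fraction is f = 2200/7433 ≈ 0.296.
Interpolate at f ≈ 0.296 with slerp weights a = sin((1−f)δ)/sin δ ≈ 1.017, b = sin(fδ)/sin δ ≈ 0.553.
p = a·p₁ + b·p₂ ≈ (0.104, 0.352, -0.930); φ = arcsin(p_z) ≈ -68.46°, λ = atan2(p_y, p_x) ≈ 73.48°.

≈ 68°S, 73°E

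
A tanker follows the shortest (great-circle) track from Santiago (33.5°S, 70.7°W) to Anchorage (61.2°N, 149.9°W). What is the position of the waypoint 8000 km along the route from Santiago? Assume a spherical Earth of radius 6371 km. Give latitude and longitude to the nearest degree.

≈ 30°N, 106°W

From cos δ = sin φ₁ sin φ₂ + cos φ₁ cos φ₂ cos Δλ, the central angle is δ ≈ 1.991 rad (114.1°). The total great-circle distance is δ·R ≈ 1.991 × 6371 ≈ 12688 km, so the target fraction is f = 8000/12688 ≈ 0.631.
Interpolate at f ≈ 0.631 with slerp weights a = sin((1−f)δ)/sin δ ≈ 0.735, b = sin(fδ)/sin δ ≈ 1.042.
p = a·p₁ + b·p₂ ≈ (-0.231, -0.830, 0.507); φ = arcsin(p_z) ≈ 30.46°, λ = atan2(p_y, p_x) ≈ -105.58°.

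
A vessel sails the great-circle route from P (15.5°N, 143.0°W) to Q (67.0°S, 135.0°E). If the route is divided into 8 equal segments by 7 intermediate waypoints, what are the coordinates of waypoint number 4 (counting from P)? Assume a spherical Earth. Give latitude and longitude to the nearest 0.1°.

The haversine formula gives a central angle δ ≈ 1.766 rad (101.2°) between the endpoints.
Interpolate at f = 4/8 with slerp weights a = sin((1−f)δ)/sin δ ≈ 0.787, b = sin(fδ)/sin δ ≈ 0.787.
p = a·p₁ + b·p₂ ≈ (-0.824, -0.239, -0.514); φ = arcsin(p_z) ≈ -30.96°, λ = atan2(p_y, p_x) ≈ -163.81°.

≈ (31.0°S, 163.8°W)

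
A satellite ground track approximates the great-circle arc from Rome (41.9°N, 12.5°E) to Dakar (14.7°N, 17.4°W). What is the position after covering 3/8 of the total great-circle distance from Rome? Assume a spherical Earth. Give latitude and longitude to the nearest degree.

≈ 33°N, 1°W

From cos δ = sin φ₁ sin φ₂ + cos φ₁ cos φ₂ cos Δλ, the central angle is δ ≈ 0.654 rad (37.5°).
Interpolate at f = 3/8 with slerp weights a = sin((1−f)δ)/sin δ ≈ 0.653, b = sin(fδ)/sin δ ≈ 0.399.
p = a·p₁ + b·p₂ ≈ (0.843, -0.010, 0.538); φ = arcsin(p_z) ≈ 32.52°, λ = atan2(p_y, p_x) ≈ -0.69°.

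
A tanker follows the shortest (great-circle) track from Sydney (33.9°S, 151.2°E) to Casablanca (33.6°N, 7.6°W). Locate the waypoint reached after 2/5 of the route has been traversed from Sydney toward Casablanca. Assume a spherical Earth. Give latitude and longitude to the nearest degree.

≈ (10°S, 85°E)

Convert each endpoint to a unit vector on the sphere (x = cos φ cos λ, y = cos φ sin λ, z = sin φ).
The central angle between the endpoints is δ = arccos(p₁·p₂) ≈ 2.834 rad (162.4°).
Interpolate at f = 2/5 with slerp weights a = sin((1−f)δ)/sin δ ≈ 3.280, b = sin(fδ)/sin δ ≈ 2.997.
p = a·p₁ + b·p₂ ≈ (0.089, 0.981, -0.171); φ = arcsin(p_z) ≈ -9.84°, λ = atan2(p_y, p_x) ≈ 84.84°.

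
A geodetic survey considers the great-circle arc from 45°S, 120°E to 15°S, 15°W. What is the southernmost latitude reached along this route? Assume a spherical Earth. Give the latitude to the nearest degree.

≈ 60°S

The great circle lies in the plane with unit normal n̂ = (p₁ × p₂)/|p₁ × p₂|.
Here n̂_z ≈ -0.506; the vertex latitude is φ_max = arccos|n̂_z| ≈ 59.6°.
Check via Clairaut: cos φ_max = |cos φ₁| · sin C = cos(45.0°)·sin(134.3°) ≈ 0.506, again giving ≈ 59.6°.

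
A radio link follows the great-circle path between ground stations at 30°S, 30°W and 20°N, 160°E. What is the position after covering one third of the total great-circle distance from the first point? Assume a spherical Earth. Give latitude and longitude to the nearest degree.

Write both endpoints as unit vectors p₁, p₂ with components (cos φ cos λ, cos φ sin λ, sin φ).
The central angle between the endpoints is δ = arccos(p₁·p₂) ≈ 2.906 rad (166.5°).
Interpolate at f = 1/3 with slerp weights a = sin((1−f)δ)/sin δ ≈ 4.004, b = sin(fδ)/sin δ ≈ 3.535.
p = a·p₁ + b·p₂ ≈ (-0.119, -0.598, -0.793); φ = arcsin(p_z) ≈ -52.46°, λ = atan2(p_y, p_x) ≈ -101.22°.

≈ 52°S, 101°W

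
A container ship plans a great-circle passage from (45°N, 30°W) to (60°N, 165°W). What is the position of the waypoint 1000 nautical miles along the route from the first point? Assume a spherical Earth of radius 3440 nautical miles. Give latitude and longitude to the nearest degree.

≈ (60°N, 43°W)

Write both endpoints as unit vectors p₁, p₂ with components (cos φ cos λ, cos φ sin λ, sin φ).
The central angle between the endpoints is δ = arccos(p₁·p₂) ≈ 1.200 rad (68.8°). The total great-circle distance is δ·R ≈ 1.200 × 3440 ≈ 4128 nmi, so the target fraction is f = 1000/4128 ≈ 0.242.
Interpolate at f ≈ 0.242 with slerp weights a = sin((1−f)δ)/sin δ ≈ 0.847, b = sin(fδ)/sin δ ≈ 0.308.
p = a·p₁ + b·p₂ ≈ (0.370, -0.339, 0.865); φ = arcsin(p_z) ≈ 59.88°, λ = atan2(p_y, p_x) ≈ -42.51°.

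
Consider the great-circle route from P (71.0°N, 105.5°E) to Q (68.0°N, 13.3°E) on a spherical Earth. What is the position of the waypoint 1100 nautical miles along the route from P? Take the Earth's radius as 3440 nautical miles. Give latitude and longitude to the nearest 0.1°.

Convert each endpoint to a unit vector on the sphere (x = cos φ cos λ, y = cos φ sin λ, z = sin φ).
The central angle between the endpoints is δ = arccos(p₁·p₂) ≈ 0.512 rad (29.3°). The total great-circle distance is δ·R ≈ 0.512 × 3440 ≈ 1760 nmi, so the target fraction is f = 1100/1760 ≈ 0.625.
Interpolate at f ≈ 0.625 with slerp weights a = sin((1−f)δ)/sin δ ≈ 0.389, b = sin(fδ)/sin δ ≈ 0.642.
p = a·p₁ + b·p₂ ≈ (0.200, 0.177, 0.964); φ = arcsin(p_z) ≈ 74.48°, λ = atan2(p_y, p_x) ≈ 41.56°.

≈ (74.5°N, 41.6°E)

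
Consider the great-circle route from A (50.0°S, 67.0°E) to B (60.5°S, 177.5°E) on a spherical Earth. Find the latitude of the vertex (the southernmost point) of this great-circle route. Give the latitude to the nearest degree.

≈ 69°S

The great circle lies in the plane with unit normal n̂ = (p₁ × p₂)/|p₁ × p₂|.
Here n̂_z ≈ +0.357; the vertex latitude is φ_max = arccos|n̂_z| ≈ 69.1°.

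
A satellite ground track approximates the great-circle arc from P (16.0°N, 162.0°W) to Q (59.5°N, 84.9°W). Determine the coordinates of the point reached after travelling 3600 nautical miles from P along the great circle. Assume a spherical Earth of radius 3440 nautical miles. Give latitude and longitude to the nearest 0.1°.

From cos δ = sin φ₁ sin φ₂ + cos φ₁ cos φ₂ cos Δλ, the central angle is δ ≈ 1.217 rad (69.7°). The total great-circle distance is δ·R ≈ 1.217 × 3440 ≈ 4187 nmi, so the target fraction is f = 3600/4187 ≈ 0.860.
Interpolate at f ≈ 0.860 with slerp weights a = sin((1−f)δ)/sin δ ≈ 0.181, b = sin(fδ)/sin δ ≈ 0.923.
p = a·p₁ + b·p₂ ≈ (-0.124, -0.520, 0.845); φ = arcsin(p_z) ≈ 57.67°, λ = atan2(p_y, p_x) ≈ -103.38°.

≈ (57.7°N, 103.4°W)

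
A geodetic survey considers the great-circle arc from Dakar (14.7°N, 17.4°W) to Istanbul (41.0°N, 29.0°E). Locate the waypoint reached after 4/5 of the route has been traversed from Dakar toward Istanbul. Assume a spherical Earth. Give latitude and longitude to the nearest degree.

The haversine formula gives a central angle δ ≈ 0.837 rad (47.9°) between the endpoints.
Interpolate at f = 4/5 with slerp weights a = sin((1−f)δ)/sin δ ≈ 0.224, b = sin(fδ)/sin δ ≈ 0.836.
p = a·p₁ + b·p₂ ≈ (0.759, 0.241, 0.605); φ = arcsin(p_z) ≈ 37.25°, λ = atan2(p_y, p_x) ≈ 17.61°.

≈ 37°N, 18°E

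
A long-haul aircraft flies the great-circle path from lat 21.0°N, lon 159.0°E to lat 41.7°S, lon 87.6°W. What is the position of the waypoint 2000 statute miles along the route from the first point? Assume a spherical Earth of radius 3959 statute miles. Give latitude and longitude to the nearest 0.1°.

Convert each endpoint to a unit vector on the sphere (x = cos φ cos λ, y = cos φ sin λ, z = sin φ).
The central angle between the endpoints is δ = arccos(p₁·p₂) ≈ 2.112 rad (121.0°). The total great-circle distance is δ·R ≈ 2.112 × 3959 ≈ 8362 mi, so the target fraction is f = 2000/8362 ≈ 0.239.
Interpolate at f ≈ 0.239 with slerp weights a = sin((1−f)δ)/sin δ ≈ 1.166, b = sin(fδ)/sin δ ≈ 0.565.
p = a·p₁ + b·p₂ ≈ (-0.999, -0.031, 0.042); φ = arcsin(p_z) ≈ 2.42°, λ = atan2(p_y, p_x) ≈ -178.21°.

≈ lat 2.4°N, lon 178.2°W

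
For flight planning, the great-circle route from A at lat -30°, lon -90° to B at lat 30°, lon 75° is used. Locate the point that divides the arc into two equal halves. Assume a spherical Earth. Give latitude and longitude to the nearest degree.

Convert each endpoint to a unit vector on the sphere (x = cos φ cos λ, y = cos φ sin λ, z = sin φ).
The central angle between the endpoints is δ = arccos(p₁·p₂) ≈ 2.915 rad (167.0°).
Interpolate at f = 1/2 with slerp weights a = sin((1−f)δ)/sin δ ≈ 4.423, b = sin(fδ)/sin δ ≈ 4.423.
p = a·p₁ + b·p₂ ≈ (0.991, -0.131, 0.000); φ = arcsin(p_z) ≈ 0.00°, λ = atan2(p_y, p_x) ≈ -7.50°.

≈ lat 0°, lon -8°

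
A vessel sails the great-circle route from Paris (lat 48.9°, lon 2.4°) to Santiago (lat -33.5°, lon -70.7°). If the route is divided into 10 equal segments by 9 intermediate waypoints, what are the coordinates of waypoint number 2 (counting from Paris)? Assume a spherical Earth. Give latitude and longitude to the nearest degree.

The haversine formula gives a central angle δ ≈ 1.830 rad (104.9°) between the endpoints.
Interpolate at f = 2/10 with slerp weights a = sin((1−f)δ)/sin δ ≈ 1.029, b = sin(fδ)/sin δ ≈ 0.370.
p = a·p₁ + b·p₂ ≈ (0.778, -0.263, 0.571); φ = arcsin(p_z) ≈ 34.81°, λ = atan2(p_y, p_x) ≈ -18.69°.

≈ lat 35°, lon -19°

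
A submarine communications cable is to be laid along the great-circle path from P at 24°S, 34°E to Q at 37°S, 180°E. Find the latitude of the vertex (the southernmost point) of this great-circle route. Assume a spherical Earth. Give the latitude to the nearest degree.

≈ 64°S

The great circle lies in the plane with unit normal n̂ = (p₁ × p₂)/|p₁ × p₂|.
Here n̂_z ≈ +0.437; the vertex latitude is φ_max = arccos|n̂_z| ≈ 64.1°.
Check via Clairaut: cos φ_max = |cos φ₁| · sin C = cos(24.0°)·sin(151.4°) ≈ 0.437, again giving ≈ 64.1°.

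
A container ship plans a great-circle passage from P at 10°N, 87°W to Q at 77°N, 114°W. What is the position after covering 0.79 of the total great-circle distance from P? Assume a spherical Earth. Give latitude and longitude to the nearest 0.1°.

≈ 63.5°N, 98.5°W

Convert each endpoint to a unit vector on the sphere (x = cos φ cos λ, y = cos φ sin λ, z = sin φ).
The central angle between the endpoints is δ = arccos(p₁·p₂) ≈ 1.195 rad (68.5°).
Interpolate at f = 0.79 with slerp weights a = sin((1−f)δ)/sin δ ≈ 0.267, b = sin(fδ)/sin δ ≈ 0.871.
p = a·p₁ + b·p₂ ≈ (-0.066, -0.442, 0.895); φ = arcsin(p_z) ≈ 63.49°, λ = atan2(p_y, p_x) ≈ -98.49°.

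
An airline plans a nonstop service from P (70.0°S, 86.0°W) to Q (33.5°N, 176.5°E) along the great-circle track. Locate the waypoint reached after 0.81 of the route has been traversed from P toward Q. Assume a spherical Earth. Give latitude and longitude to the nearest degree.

The haversine formula gives a central angle δ ≈ 2.160 rad (123.8°) between the endpoints.
Interpolate at f = 0.81 with slerp weights a = sin((1−f)δ)/sin δ ≈ 0.480, b = sin(fδ)/sin δ ≈ 1.184.
p = a·p₁ + b·p₂ ≈ (-0.974, -0.104, 0.202); φ = arcsin(p_z) ≈ 11.67°, λ = atan2(p_y, p_x) ≈ -173.93°.

≈ (12°N, 174°W)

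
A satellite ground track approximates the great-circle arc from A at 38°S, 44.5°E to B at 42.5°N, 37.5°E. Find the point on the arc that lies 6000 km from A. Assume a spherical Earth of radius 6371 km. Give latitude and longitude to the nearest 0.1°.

Convert each endpoint to a unit vector on the sphere (x = cos φ cos λ, y = cos φ sin λ, z = sin φ).
The central angle between the endpoints is δ = arccos(p₁·p₂) ≈ 1.409 rad (80.8°). The total great-circle distance is δ·R ≈ 1.409 × 6371 ≈ 8979 km, so the target fraction is f = 6000/8979 ≈ 0.668.
Interpolate at f ≈ 0.668 with slerp weights a = sin((1−f)δ)/sin δ ≈ 0.457, b = sin(fδ)/sin δ ≈ 0.819.
p = a·p₁ + b·p₂ ≈ (0.736, 0.620, 0.272); φ = arcsin(p_z) ≈ 15.80°, λ = atan2(p_y, p_x) ≈ 40.11°.

≈ 15.8°N, 40.1°E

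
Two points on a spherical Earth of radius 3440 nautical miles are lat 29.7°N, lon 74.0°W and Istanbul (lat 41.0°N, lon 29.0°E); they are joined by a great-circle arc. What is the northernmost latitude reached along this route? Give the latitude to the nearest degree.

The great circle lies in the plane with unit normal n̂ = (p₁ × p₂)/|p₁ × p₂|.
Here n̂_z ≈ +0.649; the vertex latitude is φ_max = arccos|n̂_z| ≈ 49.5°.
Check via Clairaut: cos φ_max = |cos φ₁| · sin C = cos(29.7°)·sin(48.4°) ≈ 0.649, again giving ≈ 49.5°.

≈ 50°N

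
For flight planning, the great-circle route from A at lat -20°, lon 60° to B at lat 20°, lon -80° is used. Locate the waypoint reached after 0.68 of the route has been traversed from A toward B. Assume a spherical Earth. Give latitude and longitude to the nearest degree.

From cos δ = sin φ₁ sin φ₂ + cos φ₁ cos φ₂ cos Δλ, the central angle is δ ≈ 2.487 rad (142.5°).
Interpolate at f = 0.68 with slerp weights a = sin((1−f)δ)/sin δ ≈ 1.174, b = sin(fδ)/sin δ ≈ 1.631.
p = a·p₁ + b·p₂ ≈ (0.818, -0.554, 0.156); φ = arcsin(p_z) ≈ 9.00°, λ = atan2(p_y, p_x) ≈ -34.12°.

≈ lat 9°, lon -34°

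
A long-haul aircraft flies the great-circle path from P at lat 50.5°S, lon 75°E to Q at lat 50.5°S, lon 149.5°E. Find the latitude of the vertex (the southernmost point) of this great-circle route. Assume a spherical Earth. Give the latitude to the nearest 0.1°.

The great circle lies in the plane with unit normal n̂ = (p₁ × p₂)/|p₁ × p₂|.
Here n̂_z ≈ +0.549; the vertex latitude is φ_max = arccos|n̂_z| ≈ 56.7°.
Check via Clairaut: cos φ_max = |cos φ₁| · sin C = cos(50.5°)·sin(120.4°) ≈ 0.549, again giving ≈ 56.7°.

≈ 56.7°S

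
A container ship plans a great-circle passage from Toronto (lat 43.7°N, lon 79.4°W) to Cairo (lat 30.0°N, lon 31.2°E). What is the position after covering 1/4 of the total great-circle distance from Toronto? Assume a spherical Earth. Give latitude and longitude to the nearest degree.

Convert each endpoint to a unit vector on the sphere (x = cos φ cos λ, y = cos φ sin λ, z = sin φ).
The central angle between the endpoints is δ = arccos(p₁·p₂) ≈ 1.445 rad (82.8°).
Interpolate at f = 1/4 with slerp weights a = sin((1−f)δ)/sin δ ≈ 0.891, b = sin(fδ)/sin δ ≈ 0.356.
p = a·p₁ + b·p₂ ≈ (0.382, -0.473, 0.794); φ = arcsin(p_z) ≈ 52.53°, λ = atan2(p_y, p_x) ≈ -51.06°.

≈ lat 53°N, lon 51°W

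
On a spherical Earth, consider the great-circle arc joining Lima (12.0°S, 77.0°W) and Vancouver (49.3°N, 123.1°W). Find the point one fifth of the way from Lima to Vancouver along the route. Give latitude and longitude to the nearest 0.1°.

≈ (0.9°N, 84.1°W)

Write both endpoints as unit vectors p₁, p₂ with components (cos φ cos λ, cos φ sin λ, sin φ).
The central angle between the endpoints is δ = arccos(p₁·p₂) ≈ 1.282 rad (73.5°).
Interpolate at f = 1/5 with slerp weights a = sin((1−f)δ)/sin δ ≈ 0.892, b = sin(fδ)/sin δ ≈ 0.265.
p = a·p₁ + b·p₂ ≈ (0.102, -0.995, 0.015); φ = arcsin(p_z) ≈ 0.87°, λ = atan2(p_y, p_x) ≈ -84.14°.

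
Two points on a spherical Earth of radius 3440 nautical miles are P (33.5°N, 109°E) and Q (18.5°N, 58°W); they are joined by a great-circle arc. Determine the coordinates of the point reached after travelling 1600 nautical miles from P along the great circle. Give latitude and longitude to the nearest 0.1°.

≈ (58.6°N, 95.8°E)

Write both endpoints as unit vectors p₁, p₂ with components (cos φ cos λ, cos φ sin λ, sin φ).
The central angle between the endpoints is δ = arccos(p₁·p₂) ≈ 2.209 rad (126.5°). The total great-circle distance is δ·R ≈ 2.209 × 3440 ≈ 7597 nmi, so the target fraction is f = 1600/7597 ≈ 0.211.
Interpolate at f ≈ 0.211 with slerp weights a = sin((1−f)δ)/sin δ ≈ 1.226, b = sin(fδ)/sin δ ≈ 0.558.
p = a·p₁ + b·p₂ ≈ (-0.052, 0.518, 0.854); φ = arcsin(p_z) ≈ 58.64°, λ = atan2(p_y, p_x) ≈ 95.77°.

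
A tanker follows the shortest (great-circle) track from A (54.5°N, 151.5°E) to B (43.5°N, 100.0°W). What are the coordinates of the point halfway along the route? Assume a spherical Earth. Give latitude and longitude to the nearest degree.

From cos δ = sin φ₁ sin φ₂ + cos φ₁ cos φ₂ cos Δλ, the central angle is δ ≈ 1.130 rad (64.7°).
Interpolate at f = 1/2 with slerp weights a = sin((1−f)δ)/sin δ ≈ 0.592, b = sin(fδ)/sin δ ≈ 0.592.
p = a·p₁ + b·p₂ ≈ (-0.377, -0.259, 0.889); φ = arcsin(p_z) ≈ 62.80°, λ = atan2(p_y, p_x) ≈ -145.50°.

≈ (63°N, 146°W)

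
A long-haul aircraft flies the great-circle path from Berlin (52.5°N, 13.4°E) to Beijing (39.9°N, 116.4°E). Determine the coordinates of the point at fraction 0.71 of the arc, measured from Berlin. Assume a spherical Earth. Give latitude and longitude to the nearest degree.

≈ 53°N, 96°E

From cos δ = sin φ₁ sin φ₂ + cos φ₁ cos φ₂ cos Δλ, the central angle is δ ≈ 1.155 rad (66.2°).
Interpolate at f = 0.71 with slerp weights a = sin((1−f)δ)/sin δ ≈ 0.359, b = sin(fδ)/sin δ ≈ 0.799.
p = a·p₁ + b·p₂ ≈ (-0.060, 0.600, 0.798); φ = arcsin(p_z) ≈ 52.92°, λ = atan2(p_y, p_x) ≈ 95.70°.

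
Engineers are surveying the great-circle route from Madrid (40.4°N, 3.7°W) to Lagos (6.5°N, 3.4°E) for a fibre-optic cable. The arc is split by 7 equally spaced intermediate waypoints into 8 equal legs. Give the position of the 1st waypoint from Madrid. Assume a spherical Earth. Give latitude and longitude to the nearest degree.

Convert each endpoint to a unit vector on the sphere (x = cos φ cos λ, y = cos φ sin λ, z = sin φ).
The central angle between the endpoints is δ = arccos(p₁·p₂) ≈ 0.602 rad (34.5°).
Interpolate at f = 1/8 with slerp weights a = sin((1−f)δ)/sin δ ≈ 0.888, b = sin(fδ)/sin δ ≈ 0.133.
p = a·p₁ + b·p₂ ≈ (0.806, -0.036, 0.590); φ = arcsin(p_z) ≈ 36.19°, λ = atan2(p_y, p_x) ≈ -2.54°.

≈ (36°N, 3°W)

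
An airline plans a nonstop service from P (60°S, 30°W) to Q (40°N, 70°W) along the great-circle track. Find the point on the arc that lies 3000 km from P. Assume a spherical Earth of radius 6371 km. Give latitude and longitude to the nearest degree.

Write both endpoints as unit vectors p₁, p₂ with components (cos φ cos λ, cos φ sin λ, sin φ).
The central angle between the endpoints is δ = arccos(p₁·p₂) ≈ 1.837 rad (105.3°). The total great-circle distance is δ·R ≈ 1.837 × 6371 ≈ 11705 km, so the target fraction is f = 3000/11705 ≈ 0.256.
Interpolate at f ≈ 0.256 with slerp weights a = sin((1−f)δ)/sin δ ≈ 1.015, b = sin(fδ)/sin δ ≈ 0.470.
p = a·p₁ + b·p₂ ≈ (0.563, -0.592, -0.577); φ = arcsin(p_z) ≈ -35.22°, λ = atan2(p_y, p_x) ≈ -46.47°.

≈ (35°S, 46°W)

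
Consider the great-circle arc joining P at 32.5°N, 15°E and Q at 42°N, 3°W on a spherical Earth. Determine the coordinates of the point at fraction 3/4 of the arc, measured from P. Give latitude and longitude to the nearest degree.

≈ 40°N, 2°E

The haversine formula gives a central angle δ ≈ 0.299 rad (17.1°) between the endpoints.
Interpolate at f = 3/4 with slerp weights a = sin((1−f)δ)/sin δ ≈ 0.254, b = sin(fδ)/sin δ ≈ 0.755.
p = a·p₁ + b·p₂ ≈ (0.767, 0.026, 0.641); φ = arcsin(p_z) ≈ 39.89°, λ = atan2(p_y, p_x) ≈ 1.94°.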